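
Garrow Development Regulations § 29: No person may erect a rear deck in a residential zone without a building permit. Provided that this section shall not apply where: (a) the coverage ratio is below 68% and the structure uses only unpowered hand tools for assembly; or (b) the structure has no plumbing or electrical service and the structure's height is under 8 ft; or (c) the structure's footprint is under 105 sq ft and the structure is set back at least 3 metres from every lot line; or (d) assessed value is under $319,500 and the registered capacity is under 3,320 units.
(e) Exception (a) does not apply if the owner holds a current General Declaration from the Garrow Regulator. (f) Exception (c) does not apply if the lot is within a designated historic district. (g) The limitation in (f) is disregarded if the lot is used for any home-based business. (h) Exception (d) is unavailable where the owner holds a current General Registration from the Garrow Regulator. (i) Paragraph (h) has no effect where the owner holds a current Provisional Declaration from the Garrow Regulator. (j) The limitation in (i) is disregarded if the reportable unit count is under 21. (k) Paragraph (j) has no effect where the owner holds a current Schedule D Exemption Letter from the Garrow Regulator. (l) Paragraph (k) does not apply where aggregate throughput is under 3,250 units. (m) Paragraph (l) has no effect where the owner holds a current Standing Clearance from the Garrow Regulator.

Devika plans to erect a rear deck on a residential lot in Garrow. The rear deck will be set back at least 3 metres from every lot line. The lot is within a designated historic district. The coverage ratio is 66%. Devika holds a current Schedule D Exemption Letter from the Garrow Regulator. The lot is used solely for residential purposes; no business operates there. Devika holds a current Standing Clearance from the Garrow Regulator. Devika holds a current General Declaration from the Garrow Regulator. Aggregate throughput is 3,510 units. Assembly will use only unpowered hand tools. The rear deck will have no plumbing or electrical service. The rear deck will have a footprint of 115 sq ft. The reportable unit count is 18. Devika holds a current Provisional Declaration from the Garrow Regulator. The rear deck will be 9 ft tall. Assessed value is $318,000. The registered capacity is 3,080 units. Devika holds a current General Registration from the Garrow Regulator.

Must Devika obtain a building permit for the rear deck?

Exception (a) is satisfied on its face — the coverage ratio is 66%, below the 68% limit; assembly uses only hand tools. However, paragraph (e) must be considered: (e) operates against (a): a current General Declaration is held. (a) is therefore removed.
Exception (b) fails — the structure's height is 9 ft, not under 8 ft.
Exception (c) does not apply: the structure's footprint is 115 sq ft, not under 105 sq ft.
All of (d)'s requirements are met (assessed value is $318,000, under the $319,500 limit; the registered capacity is 3,080 units, under the 3,320 units limit). As to paragraphs (h)–(m): (h) applies (a current General Registration is held), but yields to (i): (i) operates against (h): a current Provisional Declaration is held. (j) operates (the reportable unit count is 18, under the 21 limit), but is displaced by (k): (k) is engaged — a current Schedule D Exemption Letter is held. (l) does not operate here (aggregate throughput is 3,510 units, not under 3,250 units), so (k) stands. Exception (d) stands.

No — exception (d) applies; Devika does not need a building permit.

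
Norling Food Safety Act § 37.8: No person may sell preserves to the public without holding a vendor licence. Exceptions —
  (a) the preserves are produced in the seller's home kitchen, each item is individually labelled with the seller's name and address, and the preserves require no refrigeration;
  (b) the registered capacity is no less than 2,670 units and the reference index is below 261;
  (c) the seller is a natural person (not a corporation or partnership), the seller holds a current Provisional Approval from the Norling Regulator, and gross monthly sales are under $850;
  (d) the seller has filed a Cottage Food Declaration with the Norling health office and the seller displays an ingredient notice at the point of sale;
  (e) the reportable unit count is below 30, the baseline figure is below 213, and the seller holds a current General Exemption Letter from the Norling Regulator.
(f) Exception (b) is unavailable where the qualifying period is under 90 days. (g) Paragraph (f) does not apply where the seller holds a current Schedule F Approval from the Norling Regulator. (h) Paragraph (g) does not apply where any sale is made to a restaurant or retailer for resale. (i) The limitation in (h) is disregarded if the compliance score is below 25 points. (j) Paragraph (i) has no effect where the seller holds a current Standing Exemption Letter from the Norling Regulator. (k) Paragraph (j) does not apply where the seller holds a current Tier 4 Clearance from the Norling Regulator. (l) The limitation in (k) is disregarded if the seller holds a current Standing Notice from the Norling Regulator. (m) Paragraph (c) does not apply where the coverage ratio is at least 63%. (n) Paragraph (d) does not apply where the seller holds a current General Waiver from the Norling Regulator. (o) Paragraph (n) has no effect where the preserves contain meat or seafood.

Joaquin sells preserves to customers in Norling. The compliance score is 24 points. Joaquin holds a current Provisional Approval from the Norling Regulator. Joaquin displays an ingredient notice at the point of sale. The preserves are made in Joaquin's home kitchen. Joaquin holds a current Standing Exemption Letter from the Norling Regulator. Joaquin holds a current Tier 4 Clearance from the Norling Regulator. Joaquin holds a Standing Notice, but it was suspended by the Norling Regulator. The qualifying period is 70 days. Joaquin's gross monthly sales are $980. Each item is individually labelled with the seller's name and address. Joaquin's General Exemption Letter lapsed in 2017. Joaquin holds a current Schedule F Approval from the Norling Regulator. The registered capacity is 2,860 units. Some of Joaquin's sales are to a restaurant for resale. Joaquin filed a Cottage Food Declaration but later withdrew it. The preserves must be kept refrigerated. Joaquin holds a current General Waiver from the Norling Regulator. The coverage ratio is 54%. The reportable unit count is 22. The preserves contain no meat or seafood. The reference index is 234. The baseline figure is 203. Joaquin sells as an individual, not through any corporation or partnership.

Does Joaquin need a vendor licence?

No — exception (b) applies; Joaquin is not required to hold a vendor licence.

Exception (a) requires that the preserves require no refrigeration; but the preserves require refrigeration, so (a) is unavailable.
Exception (b) is satisfied on its face — the registered capacity is 2,860 units, meeting the 2,670 units threshold; the reference index is 234, below the 261 limit. Under paragraphs (f)–(l): (f) applies (the qualifying period is 70 days, under the 90 days limit), but is overridden by (g): (g) is engaged — a current Schedule F Approval is held. (h) is engaged (some sales are to a restaurant for resale), but is itself disapplied by (i): (i) operates — the compliance score is 24 points, below the 25 points limit. (j) would limit (i) — a current Standing Exemption Letter is held — but (k) sets (j) aside: (k) operates against (j): a current Tier 4 Clearance is held. (l) is not engaged (the Standing Notice is not current), so (k) stands. Exception (b) stands.
Exception (c) requires that gross monthly sales are under $850; but gross monthly sales are $980, not under $850, so (c) is unavailable.
Exception (d) does not apply: the Cottage Food Declaration was withdrawn.
Exception (e) fails — there is no General Exemption Letter in force.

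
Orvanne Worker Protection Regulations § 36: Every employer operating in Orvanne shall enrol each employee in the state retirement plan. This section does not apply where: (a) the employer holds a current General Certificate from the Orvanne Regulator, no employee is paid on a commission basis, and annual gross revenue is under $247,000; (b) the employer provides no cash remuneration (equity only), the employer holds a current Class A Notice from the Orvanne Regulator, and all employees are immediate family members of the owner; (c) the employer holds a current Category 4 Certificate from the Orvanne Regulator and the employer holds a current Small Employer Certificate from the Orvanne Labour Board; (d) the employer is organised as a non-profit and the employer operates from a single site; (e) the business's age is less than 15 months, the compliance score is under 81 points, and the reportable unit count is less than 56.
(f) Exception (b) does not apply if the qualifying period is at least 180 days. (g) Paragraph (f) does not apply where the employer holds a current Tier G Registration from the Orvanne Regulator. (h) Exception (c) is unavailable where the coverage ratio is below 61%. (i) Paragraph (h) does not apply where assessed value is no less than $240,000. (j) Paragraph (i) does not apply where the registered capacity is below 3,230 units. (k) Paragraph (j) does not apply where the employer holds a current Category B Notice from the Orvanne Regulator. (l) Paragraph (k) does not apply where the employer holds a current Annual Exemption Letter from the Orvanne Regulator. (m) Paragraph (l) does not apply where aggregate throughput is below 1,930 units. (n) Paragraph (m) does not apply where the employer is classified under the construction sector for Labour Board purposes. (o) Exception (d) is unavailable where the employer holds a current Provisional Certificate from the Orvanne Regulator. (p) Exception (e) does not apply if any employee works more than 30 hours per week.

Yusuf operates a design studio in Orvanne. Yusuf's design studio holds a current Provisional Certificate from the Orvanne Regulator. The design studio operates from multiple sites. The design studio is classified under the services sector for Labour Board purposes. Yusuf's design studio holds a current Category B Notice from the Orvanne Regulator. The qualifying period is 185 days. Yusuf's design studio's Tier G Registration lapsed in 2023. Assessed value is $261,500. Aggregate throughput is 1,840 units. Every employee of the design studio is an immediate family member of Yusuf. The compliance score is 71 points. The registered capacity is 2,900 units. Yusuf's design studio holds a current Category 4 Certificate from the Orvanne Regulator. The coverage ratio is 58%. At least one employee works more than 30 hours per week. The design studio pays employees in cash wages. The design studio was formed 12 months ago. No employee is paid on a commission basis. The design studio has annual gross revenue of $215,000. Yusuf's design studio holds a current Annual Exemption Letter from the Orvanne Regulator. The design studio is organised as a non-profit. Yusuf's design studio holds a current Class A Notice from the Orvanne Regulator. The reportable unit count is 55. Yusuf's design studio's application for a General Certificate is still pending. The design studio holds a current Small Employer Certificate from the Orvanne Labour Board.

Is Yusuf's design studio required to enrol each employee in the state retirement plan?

Exception (a) requires that the employer holds a current General Certificate from the Orvanne Regulator; but there is no General Certificate in force, so (a) is unavailable.
Exception (b) requires that the employer provides no cash remuneration (equity only); but employees are paid cash wages, so (b) is unavailable.
All of (c)'s requirements are met (a current Category 4 Certificate is held; a current Small Employer Certificate is held). Considering the limiting provisions: (h) applies (the coverage ratio is 58%, below the 61% limit), but is displaced by (i): (i) applies — assessed value is $261,500, meeting the $240,000 threshold. (j) operates (the registered capacity is 2,900 units, below the 3,230 units limit), but yields to (k): (k) operates — a current Category B Notice is held. (l) applies (a current Annual Exemption Letter is held), but is itself disapplied by (m): (m) operates against (l): aggregate throughput is 1,840 units, below the 1,930 units limit. (n) is inapplicable (the design studio is classified under the services sector), so (m) stands. (c) remains available.
Exception (d) fails — the employer operates from multiple sites.
Exception (e)'s conditions are all satisfied: the business's age is 12 months, less than the 15 months limit; the compliance score is 71 points, under the 81 points limit; the reportable unit count is 55, less than the 56 limit. However, paragraph (p) must be considered: (p) applies — at least one employee exceeds 30 hours/week. (e) is therefore removed.

No — exception (c) applies; Yusuf's design studio is not required to enrol each employee in the state retirement plan.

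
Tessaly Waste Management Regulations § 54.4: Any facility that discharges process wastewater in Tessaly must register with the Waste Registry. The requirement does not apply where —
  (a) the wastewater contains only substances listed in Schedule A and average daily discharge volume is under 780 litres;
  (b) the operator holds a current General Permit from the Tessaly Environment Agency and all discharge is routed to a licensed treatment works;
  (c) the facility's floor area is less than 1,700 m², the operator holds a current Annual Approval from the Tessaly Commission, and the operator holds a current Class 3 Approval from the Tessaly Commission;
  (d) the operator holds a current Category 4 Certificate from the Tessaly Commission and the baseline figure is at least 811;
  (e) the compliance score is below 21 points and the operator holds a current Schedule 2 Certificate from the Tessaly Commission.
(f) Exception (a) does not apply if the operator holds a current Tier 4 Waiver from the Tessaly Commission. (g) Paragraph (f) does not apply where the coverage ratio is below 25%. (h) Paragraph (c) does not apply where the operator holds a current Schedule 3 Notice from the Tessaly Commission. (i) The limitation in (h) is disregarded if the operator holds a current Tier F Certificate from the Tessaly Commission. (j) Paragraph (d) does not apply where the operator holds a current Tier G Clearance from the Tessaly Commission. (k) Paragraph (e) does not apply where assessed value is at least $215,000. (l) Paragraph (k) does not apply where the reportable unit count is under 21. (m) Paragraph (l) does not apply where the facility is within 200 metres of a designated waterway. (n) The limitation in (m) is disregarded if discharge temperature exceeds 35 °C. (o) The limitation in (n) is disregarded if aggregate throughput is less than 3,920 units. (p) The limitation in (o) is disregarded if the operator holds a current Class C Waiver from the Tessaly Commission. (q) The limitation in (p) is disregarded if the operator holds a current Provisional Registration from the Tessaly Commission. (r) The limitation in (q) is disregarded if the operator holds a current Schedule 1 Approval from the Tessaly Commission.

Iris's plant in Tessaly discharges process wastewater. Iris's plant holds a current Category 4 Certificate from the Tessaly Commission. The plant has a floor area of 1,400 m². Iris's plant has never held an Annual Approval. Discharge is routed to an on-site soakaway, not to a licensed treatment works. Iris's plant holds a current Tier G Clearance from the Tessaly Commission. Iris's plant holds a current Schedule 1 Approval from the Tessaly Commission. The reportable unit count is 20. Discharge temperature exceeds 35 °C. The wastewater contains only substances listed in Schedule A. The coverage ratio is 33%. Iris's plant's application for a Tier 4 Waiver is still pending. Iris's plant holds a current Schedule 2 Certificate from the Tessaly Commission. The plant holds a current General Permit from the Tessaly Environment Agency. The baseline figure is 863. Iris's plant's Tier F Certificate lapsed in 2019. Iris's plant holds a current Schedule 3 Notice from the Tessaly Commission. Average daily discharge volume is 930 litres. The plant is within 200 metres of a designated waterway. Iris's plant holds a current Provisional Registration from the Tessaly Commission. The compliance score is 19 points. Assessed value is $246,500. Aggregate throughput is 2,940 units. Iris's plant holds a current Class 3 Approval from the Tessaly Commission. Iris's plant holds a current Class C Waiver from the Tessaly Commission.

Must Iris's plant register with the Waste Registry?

Exception (a) fails — average daily discharge volume is 930 litres, not under 780 litres.
Exception (b) requires that all discharge is routed to a licensed treatment works; but discharge is not routed to a licensed treatment works, so (b) is unavailable.
Exception (c) requires that the operator holds a current Annual Approval from the Tessaly Commission; but the Annual Approval is not current, so (c) is unavailable.
Exception (d) is satisfied on its face — a current Category 4 Certificate is held; the baseline figure is 863, meeting the 811 threshold. Turning to paragraph (j): (j) operates against (d): a current Tier G Clearance is held. Exception (d) does not apply.
All of (e)'s requirements are met (the compliance score is 19 points, below the 21 points limit; a current Schedule 2 Certificate is held). Applying paragraphs (k)–(r): (k) is engaged (assessed value is $246,500, meeting the $215,000 threshold), but is overridden by (l): (l) operates against (k): the reportable unit count is 20, under the 21 limit. (m) would limit (l) — the plant is within 200 m of a designated waterway — but (n) sets (m) aside: (n) operates against (m): discharge temperature exceeds 35 °C. (o) is triggered (aggregate throughput is 2,940 units, less than the 3,920 units limit), but is displaced by (p): (p) operates against (o): a current Class C Waiver is held. (q) would limit (p) — a current Provisional Registration is held — but (r) sets (q) aside: (r) is triggered — a current Schedule 1 Approval is held. Exception (e) stands.

No — exception (e) applies; Iris's plant is not required to register with the Waste Registry.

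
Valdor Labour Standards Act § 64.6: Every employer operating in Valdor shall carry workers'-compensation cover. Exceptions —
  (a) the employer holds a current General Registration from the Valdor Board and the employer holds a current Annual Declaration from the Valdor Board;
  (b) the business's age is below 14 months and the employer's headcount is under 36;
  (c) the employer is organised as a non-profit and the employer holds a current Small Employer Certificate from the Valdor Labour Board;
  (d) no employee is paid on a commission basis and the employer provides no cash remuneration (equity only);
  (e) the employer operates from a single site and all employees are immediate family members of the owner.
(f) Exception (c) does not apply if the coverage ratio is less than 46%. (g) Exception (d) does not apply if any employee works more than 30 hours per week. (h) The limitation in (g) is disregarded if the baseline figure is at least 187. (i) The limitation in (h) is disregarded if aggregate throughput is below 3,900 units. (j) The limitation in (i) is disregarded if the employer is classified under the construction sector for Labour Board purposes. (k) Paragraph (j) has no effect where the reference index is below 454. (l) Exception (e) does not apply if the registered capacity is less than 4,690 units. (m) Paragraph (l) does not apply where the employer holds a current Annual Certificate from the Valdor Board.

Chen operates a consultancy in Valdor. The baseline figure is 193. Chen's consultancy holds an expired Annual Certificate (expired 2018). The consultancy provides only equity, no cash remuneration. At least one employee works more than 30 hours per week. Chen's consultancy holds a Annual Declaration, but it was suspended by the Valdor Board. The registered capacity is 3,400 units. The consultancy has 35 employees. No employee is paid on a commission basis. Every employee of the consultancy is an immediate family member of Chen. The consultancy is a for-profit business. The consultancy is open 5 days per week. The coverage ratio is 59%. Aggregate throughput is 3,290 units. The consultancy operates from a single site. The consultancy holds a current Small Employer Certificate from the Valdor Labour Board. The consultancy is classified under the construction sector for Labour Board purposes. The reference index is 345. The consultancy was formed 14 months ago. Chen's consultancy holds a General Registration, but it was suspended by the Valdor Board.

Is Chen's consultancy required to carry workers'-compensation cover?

Exception (a) requires that the employer holds a current General Registration from the Valdor Board; but the General Registration is not current, so (a) is unavailable.
Exception (b) fails — the business's age is 14 months, not below 14 months.
Exception (c) fails — the employer is for-profit.
Exception (d) is satisfied on its face — no employee is paid on commission; remuneration is equity-only. Turning to paragraphs (g)–(k): (g) operates against (d): at least one employee exceeds 30 hours/week. (h) would limit (g) — the baseline figure is 193, meeting the 187 threshold — but (i) sets (h) aside: (i) operates against (h): aggregate throughput is 3,290 units, below the 3,900 units limit. (j) operates (the consultancy is classified under the construction sector), but yields to (k): (k) operates against (j): the reference index is 345, below the 454 limit. So (d) is unavailable.
Exception (e)'s conditions are all satisfied: the employer operates from a single site; every employee is an immediate family member. Turning to paragraphs (l)–(m): (l) is triggered — the registered capacity is 3,400 units, less than the 4,690 units limit. (m), which would lift (l), is not engaged — no current Annual Certificate is held. So (e) is unavailable.
No exception is made out. Chen's consultancy falls within the general rule.

Yes — Chen's consultancy must carry workers'-compensation cover.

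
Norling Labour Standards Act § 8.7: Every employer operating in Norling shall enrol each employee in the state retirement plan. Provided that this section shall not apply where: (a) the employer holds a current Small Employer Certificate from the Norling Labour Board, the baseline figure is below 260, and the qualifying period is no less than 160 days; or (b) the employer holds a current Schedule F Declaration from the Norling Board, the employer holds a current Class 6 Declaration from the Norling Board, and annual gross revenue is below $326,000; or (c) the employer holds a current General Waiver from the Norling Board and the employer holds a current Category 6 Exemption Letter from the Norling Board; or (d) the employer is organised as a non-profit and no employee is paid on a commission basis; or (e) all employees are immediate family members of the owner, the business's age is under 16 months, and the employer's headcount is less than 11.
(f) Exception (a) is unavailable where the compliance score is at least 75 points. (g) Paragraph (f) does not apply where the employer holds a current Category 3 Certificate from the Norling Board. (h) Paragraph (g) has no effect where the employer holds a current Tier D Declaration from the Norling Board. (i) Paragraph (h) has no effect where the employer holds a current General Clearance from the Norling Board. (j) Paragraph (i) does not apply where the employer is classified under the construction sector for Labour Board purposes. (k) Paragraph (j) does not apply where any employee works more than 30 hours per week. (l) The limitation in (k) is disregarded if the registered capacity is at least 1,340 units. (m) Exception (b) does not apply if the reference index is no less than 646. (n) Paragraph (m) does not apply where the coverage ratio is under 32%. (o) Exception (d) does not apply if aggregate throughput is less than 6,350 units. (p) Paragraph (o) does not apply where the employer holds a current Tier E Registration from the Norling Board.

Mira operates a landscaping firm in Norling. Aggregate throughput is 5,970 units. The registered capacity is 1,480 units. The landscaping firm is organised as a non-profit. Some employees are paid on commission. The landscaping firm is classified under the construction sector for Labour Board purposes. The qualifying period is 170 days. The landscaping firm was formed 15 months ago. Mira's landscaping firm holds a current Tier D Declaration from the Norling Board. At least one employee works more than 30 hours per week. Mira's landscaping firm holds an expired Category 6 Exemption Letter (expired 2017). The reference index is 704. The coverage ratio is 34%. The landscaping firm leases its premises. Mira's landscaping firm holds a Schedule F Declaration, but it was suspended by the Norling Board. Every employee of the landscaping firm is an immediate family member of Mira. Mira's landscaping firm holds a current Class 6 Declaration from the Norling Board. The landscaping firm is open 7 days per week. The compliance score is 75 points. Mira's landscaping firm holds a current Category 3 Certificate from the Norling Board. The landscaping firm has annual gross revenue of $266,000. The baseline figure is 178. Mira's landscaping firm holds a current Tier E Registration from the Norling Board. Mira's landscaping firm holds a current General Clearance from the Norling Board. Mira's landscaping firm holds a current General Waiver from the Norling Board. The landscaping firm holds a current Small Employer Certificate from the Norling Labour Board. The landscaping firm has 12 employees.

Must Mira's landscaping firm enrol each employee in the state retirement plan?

Yes — Mira's landscaping firm must enrol each employee in the state retirement plan.

Exception (a)'s conditions are all satisfied: a current Small Employer Certificate is held; the baseline figure is 178, below the 260 limit; the qualifying period is 170 days, meeting the 160 days threshold. But: (f) operates against (a): the compliance score is 75 points, meeting the 75 points threshold. (g) would limit (f) — a current Category 3 Certificate is held — but (h) sets (g) aside: (h) is triggered — a current Tier D Declaration is held. (i) is engaged (a current General Clearance is held), but is set aside by (j): (j) operates against (i): the landscaping firm is classified under the construction sector. (k) applies (at least one employee exceeds 30 hours/week), but yields to (l): (l) is engaged — the registered capacity is 1,480 units, meeting the 1,340 units threshold. Exception (a) does not apply.
Exception (b) does not apply: the Schedule F Declaration is not current.
Exception (c) fails — the Category 6 Exemption Letter is not current.
Exception (d) fails — some employees are paid on commission.
Exception (e) does not apply: the employer's headcount is 12, not less than 11.
No exception is made out. Mira's landscaping firm falls within the general rule.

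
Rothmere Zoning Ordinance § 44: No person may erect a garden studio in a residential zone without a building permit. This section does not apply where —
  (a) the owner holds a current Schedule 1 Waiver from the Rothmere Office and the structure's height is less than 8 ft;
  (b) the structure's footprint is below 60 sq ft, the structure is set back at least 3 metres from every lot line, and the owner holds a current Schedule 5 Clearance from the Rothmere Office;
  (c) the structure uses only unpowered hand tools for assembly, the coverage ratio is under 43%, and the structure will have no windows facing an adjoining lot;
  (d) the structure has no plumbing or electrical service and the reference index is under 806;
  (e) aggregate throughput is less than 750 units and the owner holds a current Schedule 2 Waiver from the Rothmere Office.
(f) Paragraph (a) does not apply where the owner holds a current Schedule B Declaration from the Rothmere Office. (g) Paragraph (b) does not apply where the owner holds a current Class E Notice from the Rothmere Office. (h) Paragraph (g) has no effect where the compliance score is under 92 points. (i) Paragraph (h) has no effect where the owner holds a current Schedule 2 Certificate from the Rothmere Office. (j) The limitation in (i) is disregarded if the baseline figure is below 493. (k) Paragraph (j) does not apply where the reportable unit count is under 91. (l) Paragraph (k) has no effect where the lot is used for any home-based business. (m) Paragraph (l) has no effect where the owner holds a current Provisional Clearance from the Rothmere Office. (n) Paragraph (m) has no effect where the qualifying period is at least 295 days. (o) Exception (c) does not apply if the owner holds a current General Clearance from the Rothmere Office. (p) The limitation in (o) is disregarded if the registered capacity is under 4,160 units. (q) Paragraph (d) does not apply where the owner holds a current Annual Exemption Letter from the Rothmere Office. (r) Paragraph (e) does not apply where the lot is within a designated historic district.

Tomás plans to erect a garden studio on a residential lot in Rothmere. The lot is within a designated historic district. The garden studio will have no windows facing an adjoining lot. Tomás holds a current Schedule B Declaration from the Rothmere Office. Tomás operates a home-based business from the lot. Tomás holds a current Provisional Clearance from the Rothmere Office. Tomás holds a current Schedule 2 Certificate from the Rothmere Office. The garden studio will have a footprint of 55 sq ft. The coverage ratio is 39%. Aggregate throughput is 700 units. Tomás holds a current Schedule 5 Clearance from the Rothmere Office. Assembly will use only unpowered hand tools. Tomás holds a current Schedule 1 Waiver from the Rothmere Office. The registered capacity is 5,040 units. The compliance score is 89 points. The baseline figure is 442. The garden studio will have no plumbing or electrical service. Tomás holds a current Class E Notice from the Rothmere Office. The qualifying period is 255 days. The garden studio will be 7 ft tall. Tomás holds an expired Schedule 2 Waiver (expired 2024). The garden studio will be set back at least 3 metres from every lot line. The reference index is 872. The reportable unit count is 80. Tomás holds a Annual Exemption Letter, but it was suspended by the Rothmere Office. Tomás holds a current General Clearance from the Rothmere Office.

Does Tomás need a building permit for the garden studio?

All of (a)'s requirements are met (a current Schedule 1 Waiver is held; the structure's height is 7 ft, less than the 8 ft limit). But: (f) operates — a current Schedule B Declaration is held. So (a) is unavailable.
All of (b)'s requirements are met (the structure's footprint is 55 sq ft, below the 60 sq ft limit; the setback is at least 3 m on every side; a current Schedule 5 Clearance is held). But: (g) operates against (b): a current Class E Notice is held. (h) would limit (g) — the compliance score is 89 points, under the 92 points limit — but (i) sets (h) aside: (i) operates against (h): a current Schedule 2 Certificate is held. (j) applies (the baseline figure is 442, below the 493 limit), but is set aside by (k): (k) operates — the reportable unit count is 80, under the 91 limit. (l) would limit (k) — a home-based business operates on the lot — but (m) sets (l) aside: (m) operates against (l): a current Provisional Clearance is held. (n), which would lift (m), is inapplicable — the qualifying period is 255 days, short of 295 days. (b) is therefore removed.
Exception (c)'s conditions are all satisfied: assembly uses only hand tools; the coverage ratio is 39%, under the 43% limit; no windows face an adjoining lot. But applying paragraphs (o)–(p): (o) operates against (c): a current General Clearance is held. (p), which would lift (o), does not operate here — the registered capacity is 5,040 units, not under 4,160 units. Exception (c) does not apply.
Exception (d) does not apply: the reference index is 872, not under 806.
Exception (e) does not apply: no current Schedule 2 Waiver is held.
No exception applies. The general rule governs.

Yes — Tomás must obtain a building permit.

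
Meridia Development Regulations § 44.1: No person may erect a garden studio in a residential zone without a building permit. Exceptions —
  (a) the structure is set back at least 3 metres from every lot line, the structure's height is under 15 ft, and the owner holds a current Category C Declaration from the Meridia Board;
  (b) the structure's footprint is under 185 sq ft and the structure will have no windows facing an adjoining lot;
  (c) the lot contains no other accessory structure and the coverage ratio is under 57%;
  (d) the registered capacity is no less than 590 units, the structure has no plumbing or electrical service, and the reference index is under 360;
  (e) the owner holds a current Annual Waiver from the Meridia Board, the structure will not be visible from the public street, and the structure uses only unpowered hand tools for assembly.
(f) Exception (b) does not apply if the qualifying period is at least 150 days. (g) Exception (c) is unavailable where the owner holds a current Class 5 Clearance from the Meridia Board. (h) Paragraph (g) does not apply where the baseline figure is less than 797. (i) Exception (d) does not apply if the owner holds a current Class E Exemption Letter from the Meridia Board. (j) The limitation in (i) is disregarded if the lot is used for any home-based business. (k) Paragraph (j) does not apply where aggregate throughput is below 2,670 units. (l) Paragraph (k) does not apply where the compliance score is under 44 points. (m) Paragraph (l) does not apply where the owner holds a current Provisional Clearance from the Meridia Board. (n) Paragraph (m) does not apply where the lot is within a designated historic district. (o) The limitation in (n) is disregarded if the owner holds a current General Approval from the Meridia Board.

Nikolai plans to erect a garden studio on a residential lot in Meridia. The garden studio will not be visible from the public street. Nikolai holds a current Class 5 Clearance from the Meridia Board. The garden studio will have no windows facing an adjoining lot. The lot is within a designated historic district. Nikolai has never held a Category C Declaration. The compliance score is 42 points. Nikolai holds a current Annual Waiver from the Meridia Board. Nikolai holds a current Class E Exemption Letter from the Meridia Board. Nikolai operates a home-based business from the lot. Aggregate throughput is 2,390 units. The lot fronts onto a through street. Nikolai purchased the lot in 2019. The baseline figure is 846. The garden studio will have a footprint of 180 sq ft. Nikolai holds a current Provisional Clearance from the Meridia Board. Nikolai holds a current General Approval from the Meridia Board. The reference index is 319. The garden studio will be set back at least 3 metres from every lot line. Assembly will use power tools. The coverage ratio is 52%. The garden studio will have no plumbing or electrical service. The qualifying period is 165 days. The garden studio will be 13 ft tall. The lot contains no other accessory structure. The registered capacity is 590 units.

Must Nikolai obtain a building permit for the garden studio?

Exception (a) requires that the owner holds a current Category C Declaration from the Meridia Board; but no current Category C Declaration is held, so (a) is unavailable.
All of (b)'s requirements are met (the structure's footprint is 180 sq ft, under the 185 sq ft limit; no windows face an adjoining lot). However, paragraph (f) must be considered: (f) operates against (b): the qualifying period is 165 days, meeting the 150 days threshold. So (b) is unavailable.
Exception (c) is satisfied on its face — the lot has no other accessory structure; the coverage ratio is 52%, under the 57% limit. Turning to paragraphs (g)–(h): (g) is triggered — a current Class 5 Clearance is held. (h), which would lift (g), is not engaged — the baseline figure is 846, not less than 797. (c) is therefore removed.
Exception (d) is satisfied on its face — the registered capacity is 590 units, meeting the 590 units threshold; there is no plumbing or electrical service; the reference index is 319, under the 360 limit. But applying paragraphs (i)–(o): (i) operates against (d): a current Class E Exemption Letter is held. (j) would limit (i) — a home-based business operates on the lot — but (k) sets (j) aside: (k) operates against (j): aggregate throughput is 2,390 units, below the 2,670 units limit. (l) would limit (k) — the compliance score is 42 points, under the 44 points limit — but (m) sets (l) aside: (m) is triggered — a current Provisional Clearance is held. (n) would limit (m) — the lot is in a historic district — but (o) sets (n) aside: (o) operates against (n): a current General Approval is held. Exception (d) does not apply.
Exception (e) fails — assembly uses power tools.
No exception displaces § 44.1.

Yes — Nikolai must obtain a building permit.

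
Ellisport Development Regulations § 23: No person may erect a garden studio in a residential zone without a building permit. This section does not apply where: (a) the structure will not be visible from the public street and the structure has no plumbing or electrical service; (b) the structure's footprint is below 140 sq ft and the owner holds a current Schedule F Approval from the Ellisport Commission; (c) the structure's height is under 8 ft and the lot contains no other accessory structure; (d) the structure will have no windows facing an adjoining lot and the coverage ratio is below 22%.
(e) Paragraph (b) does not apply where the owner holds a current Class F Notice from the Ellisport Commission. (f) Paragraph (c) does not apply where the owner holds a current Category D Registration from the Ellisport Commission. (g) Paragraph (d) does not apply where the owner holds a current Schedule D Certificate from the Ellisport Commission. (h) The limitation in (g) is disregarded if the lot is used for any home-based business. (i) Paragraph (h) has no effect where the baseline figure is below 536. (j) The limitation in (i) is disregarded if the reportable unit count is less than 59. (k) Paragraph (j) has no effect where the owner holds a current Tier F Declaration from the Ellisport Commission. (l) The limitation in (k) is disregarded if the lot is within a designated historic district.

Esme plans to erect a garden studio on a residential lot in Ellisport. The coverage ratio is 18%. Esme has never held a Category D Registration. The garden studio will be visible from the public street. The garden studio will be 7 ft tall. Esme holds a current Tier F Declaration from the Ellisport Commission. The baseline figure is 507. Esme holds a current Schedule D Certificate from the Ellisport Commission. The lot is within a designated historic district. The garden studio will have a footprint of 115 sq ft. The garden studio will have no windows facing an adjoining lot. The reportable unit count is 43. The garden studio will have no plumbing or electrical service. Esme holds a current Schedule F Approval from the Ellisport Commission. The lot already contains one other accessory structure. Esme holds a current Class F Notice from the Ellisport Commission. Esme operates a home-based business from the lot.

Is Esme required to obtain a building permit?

No — exception (d) applies; Esme does not need a building permit.

Exception (a) does not apply: the structure will be visible from the street.
Exception (b): the structure's footprint is 115 sq ft, below the 140 sq ft limit; a current Schedule F Approval is held — every condition holds. But applying paragraph (e): (e) operates against (b): a current Class F Notice is held. (b) is therefore removed.
Exception (c) fails — the lot already has another accessory structure.
All of (d)'s requirements are met (no windows face an adjoining lot; the coverage ratio is 18%, below the 22% limit). Considering the limiting provisions: (g) would limit (d) — a current Schedule D Certificate is held — but (h) sets (g) aside: (h) operates — a home-based business operates on the lot. (i) operates (the baseline figure is 507, below the 536 limit), but is overridden by (j): (j) is triggered — the reportable unit count is 43, less than the 59 limit. (k) would limit (j) — a current Tier F Declaration is held — but (l) sets (k) aside: (l) operates — the lot is in a historic district. Exception (d) stands.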